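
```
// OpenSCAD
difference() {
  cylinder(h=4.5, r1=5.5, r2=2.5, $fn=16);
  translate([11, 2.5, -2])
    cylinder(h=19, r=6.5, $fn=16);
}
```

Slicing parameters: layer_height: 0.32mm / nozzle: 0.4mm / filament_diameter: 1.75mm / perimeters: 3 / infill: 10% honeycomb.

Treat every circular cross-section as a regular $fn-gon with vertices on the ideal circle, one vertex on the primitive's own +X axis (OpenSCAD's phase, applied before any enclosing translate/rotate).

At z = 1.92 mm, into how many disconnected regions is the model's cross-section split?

1

At z = 1.92 mm: the cone contributes a regular 16-gon of circumradius 4.220 (interpolated between r1=5.5 and r2=2.5 at t=0.427); the r=6.5 cylinder at (11, 2.5) gives a regular 16-gon of circumradius 6.5 (constant along its height); After the difference (first − rest): starting from the cone, the r=6.5 cylinder at (11, 2.5) misses the remaining region (no effect) — 1 connected region. The result has 1 disconnected region.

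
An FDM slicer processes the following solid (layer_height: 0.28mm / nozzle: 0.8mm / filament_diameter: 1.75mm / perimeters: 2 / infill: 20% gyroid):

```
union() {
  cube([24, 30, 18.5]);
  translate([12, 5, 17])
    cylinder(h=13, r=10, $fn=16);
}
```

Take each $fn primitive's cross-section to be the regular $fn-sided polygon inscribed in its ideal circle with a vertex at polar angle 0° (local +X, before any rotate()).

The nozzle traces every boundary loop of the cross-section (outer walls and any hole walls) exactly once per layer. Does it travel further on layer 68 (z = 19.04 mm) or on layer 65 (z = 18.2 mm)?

Layer 68 (z = 19.04): the cube is absent (z outside [0, 18.5]); the r=10 cylinder at (12, 5) gives a regular 16-gon of circumradius 10 (constant along its height) (perimeter = 2·16·10.000·sin(180°/16) = 62.43 mm); Combining (union): only the r=10 cylinder at (12, 5) is present, so the union is just that shape — boundary = 62.43 mm. So its perimeter = 62.43 mm. Layer 65 (z = 18.2): the cube (footprint 24×30) is included at this height (perimeter 108.00 mm); the r=10 cylinder at (12, 5) contributes a regular 16-gon of circumradius 10 (perimeter = 2·16·10.000·sin(180°/16) = 62.43 mm); Combining (union): the regions partially overlap (shared area 247.45 mm²), so the edge portions inside another operand are dropped and the merged outline is re-measured after clipping — boundary = 111.68 mm. So its perimeter = 111.68 mm. Layer 65 is larger (111.68 vs 62.43 mm).

layer 65 (z = 18.2 mm)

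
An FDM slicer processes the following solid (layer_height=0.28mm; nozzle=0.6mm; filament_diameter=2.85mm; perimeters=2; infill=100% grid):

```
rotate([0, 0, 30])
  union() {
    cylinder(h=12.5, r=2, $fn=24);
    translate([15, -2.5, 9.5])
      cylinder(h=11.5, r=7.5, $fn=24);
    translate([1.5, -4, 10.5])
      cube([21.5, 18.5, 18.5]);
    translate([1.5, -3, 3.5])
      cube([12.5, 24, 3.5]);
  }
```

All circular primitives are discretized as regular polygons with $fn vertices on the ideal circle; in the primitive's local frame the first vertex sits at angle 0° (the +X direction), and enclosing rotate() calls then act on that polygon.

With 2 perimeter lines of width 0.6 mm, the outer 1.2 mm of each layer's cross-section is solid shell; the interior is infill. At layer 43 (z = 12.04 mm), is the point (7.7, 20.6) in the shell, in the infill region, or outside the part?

shell

At z = 12.04 mm: the r=2 cylinder contributes a regular 24-gon of circumradius 2; the cylinder at (15, -2.5): section is a regular 24-gon, circumradius r=7.5; the cube at (1.5, -4) (footprint 21.5×18.5) is included at this height; the cube at (1.5, -3) is absent (z outside [3.5, 7]); Taking the union: the regions partially overlap (shared area 110.43 mm²), so overlapping operands fuse into one piece — 1 connected region; (rotated 30° about Z; rotation is an isometry so areas/perimeters/island counts are preserved). Overall, the cross-section is a single solid region. Undo the 30° rotation: the query point maps to (16.968, 13.990) in the un-rotated model frame. The nearest boundary edge runs (1.50, 14.50)→(23.00, 14.50); distance from the point to it = 0.51 mm. The point is inside the cross-section, 0.51 mm from the nearest boundary — within the 1.2 mm shell band (2 × 0.6).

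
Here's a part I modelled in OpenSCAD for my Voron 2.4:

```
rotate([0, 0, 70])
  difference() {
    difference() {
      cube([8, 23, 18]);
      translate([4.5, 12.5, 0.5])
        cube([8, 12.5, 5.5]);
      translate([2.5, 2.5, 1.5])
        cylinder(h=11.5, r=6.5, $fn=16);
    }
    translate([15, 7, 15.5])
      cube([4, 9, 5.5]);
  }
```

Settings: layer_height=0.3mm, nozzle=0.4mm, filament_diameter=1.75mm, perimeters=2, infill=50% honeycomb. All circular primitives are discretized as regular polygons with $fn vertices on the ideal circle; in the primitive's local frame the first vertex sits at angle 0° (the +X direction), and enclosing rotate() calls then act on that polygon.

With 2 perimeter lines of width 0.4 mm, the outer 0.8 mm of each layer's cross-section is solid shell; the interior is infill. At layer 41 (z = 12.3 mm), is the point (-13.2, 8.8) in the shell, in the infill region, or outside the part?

infill

At z = 12.3 mm: the 8×23 cube contributes its full rectangle; the cube at (4.5, 12.5) does not reach this height (z outside [0.5, 6]); the cylinder at (2.5, 2.5): section is a regular 16-gon, circumradius r=6.5; Subtracting the remaining from the first: starting from the 8×23 cube, the r=6.5 cylinder at (2.5, 2.5) partially overlaps it — only the 65.90 mm² overlap (of its 129.35 mm²) is removed, clipping the outline — 1 connected region; the cube at (15, 7) is absent (z outside [15.5, 21]); Taking the first minus the rest: none of the subtracted shapes is present at this height, so the result so far is unchanged — 1 connected region; (whole slice rotated 70° about Z — lengths, areas and connectivity unchanged). Overall, the cross-section is a single solid region. Undo the 70° rotation: the query point maps to (3.755, 15.414) in the un-rotated model frame. The nearest boundary edge runs (0.00, 8.50)→(0.00, 23.00); distance from the point to it = 3.75 mm. The point is inside the cross-section and 3.75 mm from the nearest boundary — more than the 0.8 mm shell width (2 × 0.4), so it's in the infill interior.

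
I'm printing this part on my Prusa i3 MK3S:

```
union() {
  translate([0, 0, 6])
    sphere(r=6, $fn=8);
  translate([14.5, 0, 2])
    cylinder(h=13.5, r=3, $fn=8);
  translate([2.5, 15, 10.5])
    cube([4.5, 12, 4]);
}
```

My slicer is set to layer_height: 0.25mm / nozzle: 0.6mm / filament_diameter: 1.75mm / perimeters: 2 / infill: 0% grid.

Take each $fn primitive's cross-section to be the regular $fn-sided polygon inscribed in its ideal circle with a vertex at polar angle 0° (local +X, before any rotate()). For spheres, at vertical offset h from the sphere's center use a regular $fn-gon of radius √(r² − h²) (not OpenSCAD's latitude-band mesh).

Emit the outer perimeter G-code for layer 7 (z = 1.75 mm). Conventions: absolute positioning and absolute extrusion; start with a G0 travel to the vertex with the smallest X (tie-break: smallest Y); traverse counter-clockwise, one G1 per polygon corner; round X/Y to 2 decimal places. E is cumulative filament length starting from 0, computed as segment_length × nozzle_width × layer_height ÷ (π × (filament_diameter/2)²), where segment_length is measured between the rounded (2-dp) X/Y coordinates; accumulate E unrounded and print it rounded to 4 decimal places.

G0 X-4.24 Y0.00 Z1.75
G1 X-2.99 Y-2.99 E0.2021
G1 X0.00 Y-4.24 E0.4042
G1 X2.99 Y-2.99 E0.6063
G1 X4.24 Y0.00 E0.8084
G1 X2.99 Y2.99 E1.0105
G1 X0.00 Y4.24 E1.2126
G1 X-2.99 Y2.99 E1.4147
G1 X-4.24 Y0.00 E1.6168

At z = 1.75 mm: the r=6 sphere contributes a regular 8-gon of circumradius √(6²−4.25²) = 4.235; the cylinder at (14.5, 0) does not reach this height (z outside [2, 15.5]); the cube at (2.5, 15) is absent (z outside [10.5, 14.5]); Combining (union): only the r=6 sphere is present, so the union is just that shape — 1 connected region. The outline is a single polygon with 8 vertices. Extrusion per mm of travel: 0.6 × 0.25 / (π × 0.875²) = 0.062363. Accumulating E over each segment gives final E = 1.6168.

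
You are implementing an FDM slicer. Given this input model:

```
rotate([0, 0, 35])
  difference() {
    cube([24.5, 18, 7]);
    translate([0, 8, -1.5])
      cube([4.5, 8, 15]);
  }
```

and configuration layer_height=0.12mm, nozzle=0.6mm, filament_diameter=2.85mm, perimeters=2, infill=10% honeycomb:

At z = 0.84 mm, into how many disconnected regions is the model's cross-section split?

At z = 0.84 mm: the 24.5×18 cube contributes its full rectangle; the cube at (0, 8) is present — its section is the full 4.5×8 rectangle; Taking the first minus the rest: starting from the 24.5×18 cube, the 4.5×8 cube at (0, 8) lies inside it touching the edge (removes its full 36.00 mm²) — 1 connected region; (whole slice rotated 35° about Z — lengths, areas and connectivity unchanged). The result has 1 disconnected region.

1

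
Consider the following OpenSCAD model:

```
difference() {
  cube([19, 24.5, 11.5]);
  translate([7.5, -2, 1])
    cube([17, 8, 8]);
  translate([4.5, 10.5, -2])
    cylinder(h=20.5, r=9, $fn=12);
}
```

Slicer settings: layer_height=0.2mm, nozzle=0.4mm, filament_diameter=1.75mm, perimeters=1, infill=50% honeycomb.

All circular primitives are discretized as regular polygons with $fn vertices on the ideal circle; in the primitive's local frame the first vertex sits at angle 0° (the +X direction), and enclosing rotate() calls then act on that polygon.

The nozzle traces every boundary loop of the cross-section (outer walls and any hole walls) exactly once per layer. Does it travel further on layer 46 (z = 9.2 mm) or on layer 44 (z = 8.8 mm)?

layer 46 (z = 9.2 mm)

Layer 46 (z = 9.2): the 19×24.5 cube contributes its full rectangle (perimeter 87.00 mm); the cube at (7.5, -2) is not intersected at this z (z outside [1, 9]); the cylinder at (4.5, 10.5): section is a regular 12-gon, circumradius r=9 (perimeter = 2·12·9.000·sin(180°/12) = 55.90 mm); Taking the first minus the rest: starting from the 19×24.5 cube, the r=9 cylinder at (4.5, 10.5) partially overlaps it — only the 197.07 mm² overlap (of its 243.00 mm²) is removed, clipping the outline — boundary = 108.68 mm. So its perimeter = 108.68 mm. Layer 44 (z = 8.8): the cube (footprint 19×24.5) is included at this height (perimeter 87.00 mm); the cube at (7.5, -2) is present — its section is the full 17×8 rectangle (perimeter 50.00 mm); the r=9 cylinder at (4.5, 10.5) gives a regular 12-gon of circumradius 9 (constant along its height) (perimeter = 2·12·9.000·sin(180°/12) = 55.90 mm); After the difference (first − rest): starting from the 19×24.5 cube, the 17×8 cube at (7.5, -2) partially overlaps it — only the 69.00 mm² overlap (of its 136.00 mm²) is removed, clipping the outline; the r=9 cylinder at (4.5, 10.5) partially overlaps it — only the 186.41 mm² overlap (of its 243.00 mm²) is removed, clipping the outline — boundary = 93.98 mm. So its perimeter = 93.98 mm. Layer 46 is larger (108.68 vs 93.98 mm).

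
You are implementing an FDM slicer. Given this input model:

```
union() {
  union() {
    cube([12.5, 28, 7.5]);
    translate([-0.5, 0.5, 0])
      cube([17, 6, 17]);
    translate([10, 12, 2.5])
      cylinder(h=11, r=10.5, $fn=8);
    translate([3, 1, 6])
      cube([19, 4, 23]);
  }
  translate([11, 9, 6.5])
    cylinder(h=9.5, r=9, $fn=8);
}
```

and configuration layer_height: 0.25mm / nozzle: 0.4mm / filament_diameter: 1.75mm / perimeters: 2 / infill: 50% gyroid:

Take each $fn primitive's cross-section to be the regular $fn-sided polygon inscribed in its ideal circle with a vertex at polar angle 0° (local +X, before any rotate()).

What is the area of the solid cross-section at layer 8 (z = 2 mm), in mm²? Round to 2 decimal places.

At z = 2 mm: the 12.5×28 cube contributes its full rectangle (area 350.00 mm²); the cube at (-0.5, 0.5) is present — its section is the full 17×6 rectangle (area 102.00 mm²); the cylinder at (10, 12) is absent (z outside [2.5, 13.5]); the cube at (3, 1) does not reach this height (z outside [6, 29]); Taking the union: the regions partially overlap — summed areas 452.00 mm² minus the doubly-counted overlap 75.00 mm² gives 377.00 mm² — area = 377.00 mm²; the cylinder at (11, 9) is not intersected at this z (z outside [6.5, 16]); Merging all regions: only that combined region is present, so the union is just that shape — area = 377.00 mm². Overall, the cross-section is a single solid region. Net area = 377.00 mm².

377.00 mm²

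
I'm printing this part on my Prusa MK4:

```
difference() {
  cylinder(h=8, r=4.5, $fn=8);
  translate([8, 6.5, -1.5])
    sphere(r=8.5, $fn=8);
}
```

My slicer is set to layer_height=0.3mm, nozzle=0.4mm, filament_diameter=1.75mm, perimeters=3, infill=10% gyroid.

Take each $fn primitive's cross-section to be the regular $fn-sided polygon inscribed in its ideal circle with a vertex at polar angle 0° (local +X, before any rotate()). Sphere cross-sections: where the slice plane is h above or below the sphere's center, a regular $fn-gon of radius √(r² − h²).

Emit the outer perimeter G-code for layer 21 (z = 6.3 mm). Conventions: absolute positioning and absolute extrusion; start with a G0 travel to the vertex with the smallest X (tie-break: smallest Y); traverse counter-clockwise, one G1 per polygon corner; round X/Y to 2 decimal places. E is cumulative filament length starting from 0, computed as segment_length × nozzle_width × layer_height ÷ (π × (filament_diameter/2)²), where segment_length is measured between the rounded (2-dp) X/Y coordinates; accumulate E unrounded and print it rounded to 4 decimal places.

At z = 6.3 mm: the r=4.5 cylinder gives a regular 8-gon of circumradius 4.5 (constant along its height); the r=8.5 sphere at (8, 6.5) contributes a regular 8-gon of circumradius √(8.5²−7.8²) = 3.378; After the difference (first − rest): starting from the r=4.5 cylinder, the r=8.5 sphere at (8, 6.5) misses the remaining region (no effect) — 1 connected region. The outline is a single polygon with 8 vertices. Extrusion per mm of travel: 0.4 × 0.3 / (π × 0.875²) = 0.049890. Accumulating E over each segment gives final E = 1.3742.

G0 X-4.50 Y0.00 Z6.30
G1 X-3.18 Y-3.18 E0.1718
G1 X0.00 Y-4.50 E0.3436
G1 X3.18 Y-3.18 E0.5153
G1 X4.50 Y0.00 E0.6871
G1 X3.18 Y3.18 E0.8589
G1 X0.00 Y4.50 E1.0307
G1 X-3.18 Y3.18 E1.2024
G1 X-4.50 Y0.00 E1.3742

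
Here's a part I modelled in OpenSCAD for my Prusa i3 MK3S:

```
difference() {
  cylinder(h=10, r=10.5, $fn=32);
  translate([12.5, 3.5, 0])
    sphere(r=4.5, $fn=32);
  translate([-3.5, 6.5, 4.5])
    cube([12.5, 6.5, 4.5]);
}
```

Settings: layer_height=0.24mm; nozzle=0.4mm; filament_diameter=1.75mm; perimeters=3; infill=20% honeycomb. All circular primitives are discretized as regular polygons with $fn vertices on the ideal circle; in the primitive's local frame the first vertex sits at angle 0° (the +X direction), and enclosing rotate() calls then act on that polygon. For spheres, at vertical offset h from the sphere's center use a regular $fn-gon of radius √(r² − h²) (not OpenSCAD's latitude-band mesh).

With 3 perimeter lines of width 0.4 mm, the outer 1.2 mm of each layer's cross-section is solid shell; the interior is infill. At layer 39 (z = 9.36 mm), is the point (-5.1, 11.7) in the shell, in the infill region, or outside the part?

outside

At z = 9.36 mm: the r=10.5 cylinder gives a regular 32-gon of circumradius 10.5 (constant along its height); the sphere at (12.5, 3.5) is absent (|z−center|=9.360 > r=4.5); the cube at (-3.5, 6.5) does not reach this height (z outside [4.5, 9]); Subtracting the remaining from the first: none of the subtracted shapes is present at this height, so the r=10.5 cylinder is unchanged — 1 connected region. Overall, the cross-section is a single solid region. The nearest boundary edge runs (-4.02, 9.70)→(-5.83, 8.73); distance from the point to it = 2.27 mm. The point is not inside any of the regions above, so it lies outside the cross-section (2.27 mm from the nearest boundary).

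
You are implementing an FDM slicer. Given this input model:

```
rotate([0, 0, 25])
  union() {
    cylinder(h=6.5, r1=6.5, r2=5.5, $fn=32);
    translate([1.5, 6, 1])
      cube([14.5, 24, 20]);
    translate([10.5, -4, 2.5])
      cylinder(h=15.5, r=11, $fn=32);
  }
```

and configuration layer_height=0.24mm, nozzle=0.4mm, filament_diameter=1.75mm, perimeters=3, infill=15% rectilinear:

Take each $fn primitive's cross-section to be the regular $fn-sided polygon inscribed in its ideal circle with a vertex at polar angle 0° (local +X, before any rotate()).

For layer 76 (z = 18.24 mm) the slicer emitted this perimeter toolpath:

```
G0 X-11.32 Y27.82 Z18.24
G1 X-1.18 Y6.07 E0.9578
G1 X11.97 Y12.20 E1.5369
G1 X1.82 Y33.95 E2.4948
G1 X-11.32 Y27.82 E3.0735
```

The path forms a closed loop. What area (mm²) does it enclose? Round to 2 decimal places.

Apply the shoelace formula to the sequence of (X, Y) vertices; enclosed area = 348.09 mm².

348.09 mm²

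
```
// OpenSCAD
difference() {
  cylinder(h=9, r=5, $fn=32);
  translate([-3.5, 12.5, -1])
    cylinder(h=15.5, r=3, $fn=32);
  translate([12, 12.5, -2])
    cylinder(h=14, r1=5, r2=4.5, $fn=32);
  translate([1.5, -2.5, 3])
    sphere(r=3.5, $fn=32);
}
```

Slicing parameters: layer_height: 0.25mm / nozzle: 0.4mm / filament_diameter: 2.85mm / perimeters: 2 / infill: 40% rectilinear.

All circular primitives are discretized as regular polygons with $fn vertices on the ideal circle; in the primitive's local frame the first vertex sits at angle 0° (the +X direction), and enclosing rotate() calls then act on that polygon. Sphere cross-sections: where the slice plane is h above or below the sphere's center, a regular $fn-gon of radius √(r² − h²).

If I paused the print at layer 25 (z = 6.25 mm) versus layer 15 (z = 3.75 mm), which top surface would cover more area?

layer 25 (z = 6.25 mm)

Layer 25 (z = 6.25): the cylinder: section is a regular 32-gon, circumradius r=5 (area = (32/2)·5.000²·sin(360°/32) = 78.04 mm²); the r=3 cylinder at (-3.5, 12.5) gives a regular 32-gon of circumradius 3 (constant along its height) (area = (32/2)·3.000²·sin(360°/32) = 28.09 mm²); the cone at (12, 12.5) contributes a regular 32-gon of circumradius 4.705 (interpolated between r1=5 and r2=4.5 at t=0.589) (area = (32/2)·4.705²·sin(360°/32) = 69.11 mm²); the r=3.5 sphere at (1.5, -2.5) contributes a regular 32-gon of circumradius √(3.5²−3.25²) = 1.299 (area = (32/2)·1.299²·sin(360°/32) = 5.27 mm²); Subtracting the remaining from the first: starting from the r=5 cylinder (78.04 mm²), the r=3 cylinder at (-3.5, 12.5) misses the remaining region (no effect); the cone at (12, 12.5) misses the remaining region (no effect); the r=3.5 sphere at (1.5, -2.5) lies wholly inside it (removes its full 5.27 mm² and its 8.15 mm outline becomes a hole wall) — area = 72.77 mm². So its area = 72.77 mm². Layer 15 (z = 3.75): the cylinder: section is a regular 32-gon, circumradius r=5 (area = (32/2)·5.000²·sin(360°/32) = 78.04 mm²); the r=3 cylinder at (-3.5, 12.5) gives a regular 32-gon of circumradius 3 (constant along its height) (area = (32/2)·3.000²·sin(360°/32) = 28.09 mm²); the cone at (12, 12.5): at t=0.411 of its height the radius interpolates to r₁+(r₂−r₁)t = 4.795, giving a regular 32-gon of that circumradius (area = (32/2)·4.795²·sin(360°/32) = 71.76 mm²); the r=3.5 sphere at (1.5, -2.5) slices to a regular 32-gon of circumradius 3.419 (√(r²−h²) with h=0.75 from center) (area = (32/2)·3.419²·sin(360°/32) = 36.48 mm²); Taking the first minus the rest: starting from the r=5 cylinder (78.04 mm²), the r=3 cylinder at (-3.5, 12.5) misses the remaining region (no effect); the cone at (12, 12.5) misses the remaining region (no effect); the r=3.5 sphere at (1.5, -2.5) partially overlaps it — only the 29.42 mm² overlap (of its 36.48 mm²) is removed, clipping the outline — area = 48.61 mm². So its area = 48.61 mm². Layer 25 is larger (72.77 vs 48.61 mm²).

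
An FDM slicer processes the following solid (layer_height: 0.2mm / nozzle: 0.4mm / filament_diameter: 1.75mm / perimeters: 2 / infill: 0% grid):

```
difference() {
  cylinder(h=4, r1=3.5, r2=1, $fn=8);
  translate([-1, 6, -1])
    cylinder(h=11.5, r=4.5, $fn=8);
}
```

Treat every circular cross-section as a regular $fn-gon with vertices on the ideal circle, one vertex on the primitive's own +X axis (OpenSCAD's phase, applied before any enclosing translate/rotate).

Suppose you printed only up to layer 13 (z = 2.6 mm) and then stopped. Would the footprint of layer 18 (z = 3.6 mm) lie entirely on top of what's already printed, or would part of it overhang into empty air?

Compare the two slices. At z = 2.6: the cone (r1=3.5→r2=1) has section circumradius 1.875 here — a regular 8-gon (area = (8/2)·1.875²·sin(360°/8) = 9.94 mm²); the r=4.5 cylinder at (-1, 6) contributes a regular 8-gon of circumradius 4.5 (area = (8/2)·4.500²·sin(360°/8) = 57.28 mm²); Taking the first minus the rest: starting from the cone (9.94 mm²), the r=4.5 cylinder at (-1, 6) misses the remaining region (no effect) — area = 9.94 mm². At z = 3.6: the cone (r1=3.5→r2=1) has section circumradius 1.250 here — a regular 8-gon (area = (8/2)·1.250²·sin(360°/8) = 4.42 mm²); the cylinder at (-1, 6): section is a regular 8-gon, circumradius r=4.5 (area = (8/2)·4.500²·sin(360°/8) = 57.28 mm²); Subtracting the remaining from the first: starting from the cone (4.42 mm²), the r=4.5 cylinder at (-1, 6) misses the remaining region (no effect) — area = 4.42 mm². Checking containment: the cross-section at z = 3.6 is a subset of the cross-section at z = 2.6.

entirely on top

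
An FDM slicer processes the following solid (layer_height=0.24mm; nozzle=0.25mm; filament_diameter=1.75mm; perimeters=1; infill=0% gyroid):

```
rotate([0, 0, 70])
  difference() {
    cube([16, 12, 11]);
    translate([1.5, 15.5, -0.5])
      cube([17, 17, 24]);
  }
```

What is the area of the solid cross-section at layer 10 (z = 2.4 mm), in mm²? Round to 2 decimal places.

192.00 mm²

At z = 2.4 mm: the 16×12 cube contributes its full rectangle (area 192.00 mm²); the cube at (1.5, 15.5) is present — its section is the full 17×17 rectangle (area 289.00 mm²); Taking the first minus the rest: starting from the 16×12 cube (192.00 mm²), the 17×17 cube at (1.5, 15.5) misses the remaining region (no effect) — area = 192.00 mm²; (rotated 70° about Z; rotation is an isometry so areas/perimeters/island counts are preserved). Overall, the cross-section is a single solid region. Net area = 192.00 mm².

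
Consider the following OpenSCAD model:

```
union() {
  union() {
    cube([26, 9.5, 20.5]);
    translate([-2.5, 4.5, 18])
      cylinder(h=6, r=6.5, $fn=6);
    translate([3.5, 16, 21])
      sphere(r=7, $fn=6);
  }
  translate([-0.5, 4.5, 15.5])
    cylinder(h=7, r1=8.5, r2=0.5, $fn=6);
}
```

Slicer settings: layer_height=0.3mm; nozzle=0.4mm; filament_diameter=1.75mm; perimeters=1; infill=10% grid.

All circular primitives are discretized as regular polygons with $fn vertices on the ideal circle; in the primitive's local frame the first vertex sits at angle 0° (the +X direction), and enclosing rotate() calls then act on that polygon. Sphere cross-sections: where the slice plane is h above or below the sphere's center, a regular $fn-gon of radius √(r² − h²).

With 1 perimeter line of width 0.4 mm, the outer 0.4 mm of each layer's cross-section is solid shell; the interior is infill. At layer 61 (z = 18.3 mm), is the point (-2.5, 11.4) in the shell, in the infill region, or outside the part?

outside

At z = 18.3 mm: the cube is present — its section is the full 26×9.5 rectangle; the r=6.5 cylinder at (-2.5, 4.5) contributes a regular 6-gon of circumradius 6.5; the r=7 sphere at (3.5, 16) slices to a regular 6-gon of circumradius 6.458 (√(r²−h²) with h=2.7 from center); Combining (union): the regions partially overlap (shared area 24.94 mm²), so overlapping operands fuse into one piece — 2 connected regions; the cone at (-0.5, 4.5): at t=0.400 of its height the radius interpolates to r₁+(r₂−r₁)t = 5.300, giving a regular 6-gon of that circumradius; Merging all regions: the regions partially overlap (shared area 72.91 mm²), so overlapping operands fuse into one piece — 2 connected regions. Overall, the cross-section has 2 separate islands. The nearest boundary edge runs (-5.75, 10.13)→(0.75, 10.13); distance from the point to it = 1.27 mm. The point is not inside any of the regions above, so it lies outside the cross-section (1.27 mm from the nearest boundary).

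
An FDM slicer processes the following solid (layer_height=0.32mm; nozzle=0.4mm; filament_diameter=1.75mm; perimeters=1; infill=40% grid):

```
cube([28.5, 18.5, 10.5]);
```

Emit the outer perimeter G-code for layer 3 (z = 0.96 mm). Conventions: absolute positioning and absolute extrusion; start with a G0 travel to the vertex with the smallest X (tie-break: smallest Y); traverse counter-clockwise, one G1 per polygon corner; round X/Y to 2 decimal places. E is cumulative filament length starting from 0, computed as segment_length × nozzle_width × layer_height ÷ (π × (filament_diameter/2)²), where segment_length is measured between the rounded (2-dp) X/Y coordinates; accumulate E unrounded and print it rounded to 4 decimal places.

At z = 0.96 mm: the 28.5×18.5 cube contributes its full rectangle. The outline is a single polygon with 4 vertices. Extrusion per mm of travel: 0.4 × 0.32 / (π × 0.875²) = 0.053216. Accumulating E over each segment gives final E = 5.0023.

G0 X0.00 Y0.00 Z0.96
G1 X28.50 Y0.00 E1.5167
G1 X28.50 Y18.50 E2.5012
G1 X0.00 Y18.50 E4.0178
G1 X0.00 Y0.00 E5.0023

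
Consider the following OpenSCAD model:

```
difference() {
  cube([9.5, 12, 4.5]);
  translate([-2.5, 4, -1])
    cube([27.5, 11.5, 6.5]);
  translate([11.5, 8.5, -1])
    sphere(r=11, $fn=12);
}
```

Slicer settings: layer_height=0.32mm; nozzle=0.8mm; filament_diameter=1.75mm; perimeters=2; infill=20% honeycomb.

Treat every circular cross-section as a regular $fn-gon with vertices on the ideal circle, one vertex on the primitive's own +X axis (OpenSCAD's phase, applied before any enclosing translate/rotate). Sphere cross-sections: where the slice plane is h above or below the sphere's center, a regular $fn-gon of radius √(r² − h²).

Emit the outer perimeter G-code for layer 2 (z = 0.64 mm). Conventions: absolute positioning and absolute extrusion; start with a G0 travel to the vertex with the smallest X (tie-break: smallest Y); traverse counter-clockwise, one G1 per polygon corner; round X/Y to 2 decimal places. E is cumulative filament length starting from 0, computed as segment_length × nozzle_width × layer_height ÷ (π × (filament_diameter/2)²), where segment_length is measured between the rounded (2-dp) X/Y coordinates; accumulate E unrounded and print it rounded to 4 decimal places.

At z = 0.64 mm: the cube (footprint 9.5×12) is included at this height; the cube at (-2.5, 4) is present — its section is the full 27.5×11.5 rectangle; the sphere at (11.5, 8.5): section is a regular 12-gon, circumradius = √(r²−h²) = √(11²−1.64²) = 10.877; After the difference (first − rest): starting from the 9.5×12 cube, the 27.5×11.5 cube at (-2.5, 4) partially overlaps it — only the 76.00 mm² overlap (of its 316.25 mm²) is removed, clipping the outline; the r=11 sphere at (11.5, 8.5) partially overlaps it — only the 25.11 mm² overlap (of its 354.93 mm²) is removed, clipping the outline — 1 connected region. The outline is a single polygon with 5 vertices. Extrusion per mm of travel: 0.8 × 0.32 / (π × 0.875²) = 0.106432. Accumulating E over each segment gives final E = 1.7317.

G0 X0.00 Y0.00 Z0.64
G1 X5.14 Y0.00 E0.5471
G1 X2.08 Y3.06 E1.0076
G1 X1.83 Y4.00 E1.1112
G1 X0.00 Y4.00 E1.3059
G1 X0.00 Y0.00 E1.7317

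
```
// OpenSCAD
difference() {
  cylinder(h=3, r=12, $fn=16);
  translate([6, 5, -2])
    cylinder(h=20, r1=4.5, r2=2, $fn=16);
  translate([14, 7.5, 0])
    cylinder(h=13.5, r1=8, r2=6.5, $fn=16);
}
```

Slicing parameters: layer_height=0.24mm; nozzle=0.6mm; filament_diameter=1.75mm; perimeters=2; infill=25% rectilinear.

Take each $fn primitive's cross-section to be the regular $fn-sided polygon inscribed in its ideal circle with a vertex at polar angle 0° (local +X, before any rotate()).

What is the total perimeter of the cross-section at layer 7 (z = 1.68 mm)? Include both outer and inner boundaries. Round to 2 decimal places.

84.03 mm

At z = 1.68 mm: the cylinder: section is a regular 16-gon, circumradius r=12 (perimeter = 2·16·12.000·sin(180°/16) = 74.91 mm); the cone at (6, 5) (r1=4.5→r2=2) has section circumradius 4.040 here — a regular 16-gon (perimeter = 2·16·4.040·sin(180°/16) = 25.22 mm); the cone at (14, 7.5): at t=0.124 of its height the radius interpolates to r₁+(r₂−r₁)t = 7.813, giving a regular 16-gon of that circumradius (perimeter = 2·16·7.813·sin(180°/16) = 48.78 mm); Taking the first minus the rest: starting from the r=12 cylinder, the cone at (6, 5) lies wholly inside it (removes its full 49.97 mm² and its 25.22 mm outline becomes a hole wall); the cone at (14, 7.5) partially overlaps it — only the 10.51 mm² overlap (of its 186.90 mm²) is removed, clipping the outline — boundary = 84.03 mm. Overall, the cross-section is a single solid region. Total boundary length (outer) = 84.03 mm.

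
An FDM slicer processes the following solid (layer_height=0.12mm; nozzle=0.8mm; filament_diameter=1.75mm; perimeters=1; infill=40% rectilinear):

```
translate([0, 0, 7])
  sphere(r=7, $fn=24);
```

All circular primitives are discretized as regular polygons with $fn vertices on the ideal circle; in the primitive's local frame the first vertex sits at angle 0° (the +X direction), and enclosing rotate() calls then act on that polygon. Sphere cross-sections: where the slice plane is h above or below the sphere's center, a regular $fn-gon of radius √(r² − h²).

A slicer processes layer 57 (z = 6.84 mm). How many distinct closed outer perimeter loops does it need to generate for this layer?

1

At z = 6.84 mm: the r=7 sphere slices to a regular 24-gon of circumradius 6.998 (√(r²−h²) with h=0.16 from center). The result has 1 disconnected region.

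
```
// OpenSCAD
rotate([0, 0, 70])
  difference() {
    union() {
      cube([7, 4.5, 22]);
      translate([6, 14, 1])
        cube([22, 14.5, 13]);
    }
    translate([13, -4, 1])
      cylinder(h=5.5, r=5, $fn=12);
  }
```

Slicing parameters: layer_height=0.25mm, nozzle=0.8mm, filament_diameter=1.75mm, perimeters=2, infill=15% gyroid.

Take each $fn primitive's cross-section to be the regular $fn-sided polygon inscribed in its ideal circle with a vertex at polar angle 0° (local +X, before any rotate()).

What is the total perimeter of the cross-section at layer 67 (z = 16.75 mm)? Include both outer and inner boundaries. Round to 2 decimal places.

At z = 16.75 mm: the 7×4.5 cube contributes its full rectangle (perimeter 23.00 mm); the cube at (6, 14) is absent (z outside [1, 14]); Merging all regions: only the 7×4.5 cube is present, so the union is just that shape — boundary = 23.00 mm; the cylinder at (13, -4) is not intersected at this z (z outside [1, 6.5]); After the difference (first − rest): none of the subtracted shapes is present at this height, so the result so far is unchanged — boundary = 23.00 mm; (whole slice rotated 70° about Z — lengths, areas and connectivity unchanged). Overall, the cross-section is a single solid region. Total boundary length (outer) = 23.00 mm.

23.00 mm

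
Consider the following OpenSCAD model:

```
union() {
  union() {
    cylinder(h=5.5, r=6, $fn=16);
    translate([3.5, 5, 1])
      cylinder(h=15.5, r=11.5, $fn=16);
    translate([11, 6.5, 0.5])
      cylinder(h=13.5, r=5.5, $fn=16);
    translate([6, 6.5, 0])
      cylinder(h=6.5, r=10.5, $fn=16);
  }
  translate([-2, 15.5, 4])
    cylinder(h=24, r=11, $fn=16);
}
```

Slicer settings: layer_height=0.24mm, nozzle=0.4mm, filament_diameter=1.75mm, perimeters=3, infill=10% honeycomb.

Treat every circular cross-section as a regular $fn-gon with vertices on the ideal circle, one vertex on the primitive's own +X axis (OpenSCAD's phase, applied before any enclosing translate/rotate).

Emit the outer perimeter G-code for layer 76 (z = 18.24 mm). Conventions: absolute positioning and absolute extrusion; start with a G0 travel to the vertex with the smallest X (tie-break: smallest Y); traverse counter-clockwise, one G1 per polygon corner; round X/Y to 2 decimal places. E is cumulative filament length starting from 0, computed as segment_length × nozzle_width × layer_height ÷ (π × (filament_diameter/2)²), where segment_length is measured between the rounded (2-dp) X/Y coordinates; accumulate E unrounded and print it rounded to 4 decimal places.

G0 X-13.00 Y15.50 Z18.24
G1 X-12.16 Y11.29 E0.1713
G1 X-9.78 Y7.72 E0.3426
G1 X-6.21 Y5.34 E0.5138
G1 X-2.00 Y4.50 E0.6852
G1 X2.21 Y5.34 E0.8565
G1 X5.78 Y7.72 E1.0278
G1 X8.16 Y11.29 E1.1990
G1 X9.00 Y15.50 E1.3704
G1 X8.16 Y19.71 E1.5417
G1 X5.78 Y23.28 E1.7129
G1 X2.21 Y25.66 E1.8842
G1 X-2.00 Y26.50 E2.0555
G1 X-6.21 Y25.66 E2.2269
G1 X-9.78 Y23.28 E2.3981
G1 X-12.16 Y19.71 E2.5694
G1 X-13.00 Y15.50 E2.7407

At z = 18.24 mm: the cylinder is absent (z outside [0, 5.5]); the cylinder at (3.5, 5) is absent (z outside [1, 16.5]); the cylinder at (11, 6.5) is absent (z outside [0.5, 14]); the cylinder at (6, 6.5) does not reach this height (z outside [0, 6.5]); Taking the union: nothing is present at this height; the r=11 cylinder at (-2, 15.5) gives a regular 16-gon of circumradius 11 (constant along its height); Taking the union: only the r=11 cylinder at (-2, 15.5) is present, so the union is just that shape — 1 connected region. The outline is a single polygon with 16 vertices. Extrusion per mm of travel: 0.4 × 0.24 / (π × 0.875²) = 0.039912. Accumulating E over each segment gives final E = 2.7407.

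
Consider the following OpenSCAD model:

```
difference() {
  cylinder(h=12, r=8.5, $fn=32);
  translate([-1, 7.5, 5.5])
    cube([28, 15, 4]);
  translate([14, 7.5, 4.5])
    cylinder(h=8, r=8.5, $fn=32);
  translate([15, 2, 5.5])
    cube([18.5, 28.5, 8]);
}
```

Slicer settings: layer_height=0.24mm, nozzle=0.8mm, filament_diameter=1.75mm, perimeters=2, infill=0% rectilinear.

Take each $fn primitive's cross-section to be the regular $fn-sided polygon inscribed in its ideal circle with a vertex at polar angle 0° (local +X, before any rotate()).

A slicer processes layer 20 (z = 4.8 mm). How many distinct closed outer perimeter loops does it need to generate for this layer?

At z = 4.8 mm: the r=8.5 cylinder gives a regular 32-gon of circumradius 8.5 (constant along its height); the cube at (-1, 7.5) is absent (z outside [5.5, 9.5]); the cylinder at (14, 7.5): section is a regular 32-gon, circumradius r=8.5; the cube at (15, 2) does not reach this height (z outside [5.5, 13.5]); Subtracting the remaining from the first: starting from the r=8.5 cylinder, the r=8.5 cylinder at (14, 7.5) partially overlaps it — only the 4.23 mm² overlap (of its 225.52 mm²) is removed, clipping the outline — 1 connected region. The result has 1 disconnected region.

1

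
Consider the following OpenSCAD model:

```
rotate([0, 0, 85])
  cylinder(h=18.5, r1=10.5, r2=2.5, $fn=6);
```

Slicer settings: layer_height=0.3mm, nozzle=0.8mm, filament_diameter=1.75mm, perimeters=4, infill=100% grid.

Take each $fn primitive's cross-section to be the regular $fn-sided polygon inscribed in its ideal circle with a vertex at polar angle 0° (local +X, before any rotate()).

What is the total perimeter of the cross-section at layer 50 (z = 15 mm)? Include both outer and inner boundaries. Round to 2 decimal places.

24.08 mm

At z = 15 mm: the cone: at t=0.811 of its height the radius interpolates to r₁+(r₂−r₁)t = 4.014, giving a regular 6-gon of that circumradius (perimeter = 2·6·4.014·sin(180°/6) = 24.08 mm); (whole slice rotated 85° about Z — lengths, areas and connectivity unchanged). Overall, the cross-section is a single solid region. Total boundary length (outer) = 24.08 mm.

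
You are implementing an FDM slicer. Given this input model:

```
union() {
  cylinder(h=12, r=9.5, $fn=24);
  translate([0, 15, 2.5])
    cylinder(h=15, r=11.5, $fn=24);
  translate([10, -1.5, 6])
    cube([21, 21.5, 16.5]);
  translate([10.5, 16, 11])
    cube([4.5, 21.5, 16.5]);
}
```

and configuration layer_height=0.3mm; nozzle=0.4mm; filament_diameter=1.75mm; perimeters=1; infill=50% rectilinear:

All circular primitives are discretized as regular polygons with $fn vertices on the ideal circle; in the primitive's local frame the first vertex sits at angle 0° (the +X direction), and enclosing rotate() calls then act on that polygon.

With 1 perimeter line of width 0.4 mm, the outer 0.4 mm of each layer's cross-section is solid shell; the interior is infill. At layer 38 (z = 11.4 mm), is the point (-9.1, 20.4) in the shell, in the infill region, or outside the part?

At z = 11.4 mm: the r=9.5 cylinder contributes a regular 24-gon of circumradius 9.5; the r=11.5 cylinder at (0, 15) contributes a regular 24-gon of circumradius 11.5; the 21×21.5 cube at (10, -1.5) contributes its full rectangle; the 4.5×21.5 cube at (10.5, 16) contributes its full rectangle; Combining (union): the regions partially overlap (shared area 87.01 mm²), so overlapping operands fuse into one piece — 1 connected region. Overall, the cross-section is a single solid region. The nearest boundary edge runs (-9.96, 20.75)→(-8.13, 23.13); distance from the point to it = 0.89 mm. The point is inside the cross-section and 0.89 mm from the nearest boundary — more than the 0.4 mm shell width (1 × 0.4), so it's in the infill interior.

infill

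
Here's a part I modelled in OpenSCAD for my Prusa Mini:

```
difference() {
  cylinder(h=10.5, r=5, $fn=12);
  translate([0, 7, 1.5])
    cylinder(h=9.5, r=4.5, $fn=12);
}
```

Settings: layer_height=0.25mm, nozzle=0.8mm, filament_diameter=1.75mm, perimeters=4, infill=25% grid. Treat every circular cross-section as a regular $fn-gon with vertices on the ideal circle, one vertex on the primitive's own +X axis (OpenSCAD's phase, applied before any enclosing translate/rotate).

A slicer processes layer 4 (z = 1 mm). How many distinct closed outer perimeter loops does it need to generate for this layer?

At z = 1 mm: the cylinder: section is a regular 12-gon, circumradius r=5; the cylinder at (0, 7) is absent (z outside [1.5, 11]); After the difference (first − rest): none of the subtracted shapes is present at this height, so the r=5 cylinder is unchanged — 1 connected region. The result has 1 disconnected region.

1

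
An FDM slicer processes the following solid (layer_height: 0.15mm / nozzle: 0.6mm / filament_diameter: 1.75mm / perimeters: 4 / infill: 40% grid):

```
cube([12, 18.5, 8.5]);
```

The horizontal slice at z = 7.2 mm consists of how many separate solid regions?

At z = 7.2 mm: the cube is present — its section is the full 12×18.5 rectangle. The result has 1 disconnected region.

1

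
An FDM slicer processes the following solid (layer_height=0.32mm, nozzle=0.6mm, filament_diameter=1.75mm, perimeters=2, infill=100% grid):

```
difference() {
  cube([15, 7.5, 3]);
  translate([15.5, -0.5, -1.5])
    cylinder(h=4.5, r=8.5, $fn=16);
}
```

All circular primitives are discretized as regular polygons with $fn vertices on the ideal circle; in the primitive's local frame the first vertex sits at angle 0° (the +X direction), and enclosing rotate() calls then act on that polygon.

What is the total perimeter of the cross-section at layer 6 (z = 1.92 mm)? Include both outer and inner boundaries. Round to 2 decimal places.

37.78 mm

At z = 1.92 mm: the cube (footprint 15×7.5) is included at this height (perimeter 45.00 mm); the r=8.5 cylinder at (15.5, -0.5) gives a regular 16-gon of circumradius 8.5 (constant along its height) (perimeter = 2·16·8.500·sin(180°/16) = 53.06 mm); Taking the first minus the rest: starting from the 15×7.5 cube, the r=8.5 cylinder at (15.5, -0.5) partially overlaps it — only the 46.69 mm² overlap (of its 221.19 mm²) is removed, clipping the outline — boundary = 37.78 mm. Overall, the cross-section is a single solid region. Total boundary length (outer) = 37.78 mm.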